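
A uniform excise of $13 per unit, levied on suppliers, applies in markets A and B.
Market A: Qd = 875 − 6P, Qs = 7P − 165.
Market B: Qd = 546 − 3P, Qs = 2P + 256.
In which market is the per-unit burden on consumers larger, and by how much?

Market A, by $1.8.

Market A: pre-tax P* = $80, Q* = 395; post-tax Q = 353; per-unit burden on consumers = $7.
Market B: pre-tax P* = $58, Q* = 372; post-tax Q = 356.4; per-unit burden on consumers = $5.2.
Difference: $7 vs $5.2 → market A is larger by $1.8.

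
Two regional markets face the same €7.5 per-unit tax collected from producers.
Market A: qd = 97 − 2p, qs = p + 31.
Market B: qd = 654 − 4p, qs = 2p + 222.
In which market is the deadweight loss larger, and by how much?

Market B, by €18.75.

Market A: pre-tax p* = €22, q* = 53; post-tax q = 48; deadweight loss = €18.75.
Market B: pre-tax p* = €72, q* = 366; post-tax q = 356; deadweight loss = €37.5.
Difference: €18.75 vs €37.5 → market B is larger by €18.75.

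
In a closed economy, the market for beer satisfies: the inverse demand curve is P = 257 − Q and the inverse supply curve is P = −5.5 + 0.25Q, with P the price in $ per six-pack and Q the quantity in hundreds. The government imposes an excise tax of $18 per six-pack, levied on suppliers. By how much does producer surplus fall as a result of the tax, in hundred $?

Rewrite in direct form: Qd = 257 − P and Qs = 4P + 22.
Without the tax, 257 − P = 4P + 22 gives 5P = 235, so P* = $47 and Q* = 210.
With the tax collected from suppliers, supply shifts: Qs = 4(P − 18) + 22.
Solving gives Q = 195.6 with buyers paying $61.4 and suppliers receiving $43.4 (the $18 wedge).
ΔPS is the trapezoid between Q = 195.6 and Q = 210 of height $3.6: ½ · (210 + 195.6) · 3.6 = $730.08.

Producer surplus falls by $730.08 hundred.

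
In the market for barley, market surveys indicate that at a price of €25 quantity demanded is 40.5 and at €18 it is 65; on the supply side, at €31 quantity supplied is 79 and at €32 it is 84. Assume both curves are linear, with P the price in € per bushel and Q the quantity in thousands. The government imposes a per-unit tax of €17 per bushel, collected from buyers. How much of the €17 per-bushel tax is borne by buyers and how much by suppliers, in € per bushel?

Demand slope: (65 − 40.5)/(18 − 25) = -3.5, so Qd = 128 − 3.5P.
Supply slope: (84 − 79)/(32 − 31) = 5, so Qs = 5P − 76.
Without the tax, 128 − 3.5P = 5P − 76 gives 8.5P = 204, so P* = €24 and Q* = 44.
With the tax collected from buyers, demand (in seller-price terms) shifts: Qd = 128 − 3.5(P + 17).
New equilibrium: buyers pay €34, suppliers receive €17, Q = 9. (Wedge: Pb − Ps = 17.)
Burden on buyers: €10; on suppliers: €7. (They sum to €17.)

Buyers bear €10 per bushel; suppliers bear €7 per bushel.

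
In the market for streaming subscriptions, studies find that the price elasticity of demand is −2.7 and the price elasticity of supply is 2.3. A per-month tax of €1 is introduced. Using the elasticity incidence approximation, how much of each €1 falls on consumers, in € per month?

Incidence ratio: consumers' share ≈ εs / (εs + |εd|) = 2.3 / (2.3 + 2.7) = 0.46.
So consumers bear ≈ 0.46 × €1 = €0.46; suppliers bear €0.54.

Consumers bear ≈ €0.46 per month.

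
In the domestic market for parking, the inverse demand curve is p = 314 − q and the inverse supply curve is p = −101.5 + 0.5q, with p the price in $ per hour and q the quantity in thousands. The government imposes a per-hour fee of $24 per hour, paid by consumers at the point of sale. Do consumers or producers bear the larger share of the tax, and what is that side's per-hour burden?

Consumers bear the larger share: $16 per hour.

Inverting to q(p) form: qd = 314 − p; qs = 2p + 203.
Without the tax, 314 − p = 2p + 203 gives 3p = 111, so p* = $37 and q* = 277.
With the tax collected from consumers, demand (in seller-price terms) shifts: qd = 314 − (p + 24).
New equilibrium: consumers pay $53, producers receive $29, q = 261. (Wedge: pb − ps = 24.)
Per-hour burden: consumers $16, producers $8.
Consumers take the larger share because demand is less price-elastic here (demand slope 1 vs supply slope 2).
The less price-elastic side of the market bears the larger share of a per-unit tax.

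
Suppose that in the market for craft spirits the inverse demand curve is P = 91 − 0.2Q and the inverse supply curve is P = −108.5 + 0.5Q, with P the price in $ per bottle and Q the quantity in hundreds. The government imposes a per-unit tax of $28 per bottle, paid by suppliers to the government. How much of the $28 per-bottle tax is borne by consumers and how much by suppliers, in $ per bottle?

Inverting to Q(P) form: Qd = 455 − 5P; Qs = 2P + 217.
Before the tax: set 455 − 5P = 2P + 217 → P* = $34, Q* = 285.
With the tax collected from suppliers, supply shifts: Qs = 2(P − 28) + 217.
New equilibrium: consumers pay $42, suppliers receive $14, Q = 245. (Wedge: Pb − Ps = 28.)
Burden on consumers: $8; on suppliers: $20. (They sum to $28.)
The less price-elastic side of the market bears the larger share of a per-unit tax.

Consumers bear $8 per bottle; suppliers bear $20 per bottle.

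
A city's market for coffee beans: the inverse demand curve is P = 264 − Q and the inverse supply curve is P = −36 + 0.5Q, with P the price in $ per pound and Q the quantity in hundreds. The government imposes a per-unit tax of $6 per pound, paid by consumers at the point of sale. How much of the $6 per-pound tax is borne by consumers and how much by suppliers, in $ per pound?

Rewrite in direct form: Qd = 264 − P and Qs = 2P + 72.
Without the tax, 264 − P = 2P + 72 gives 3P = 192, so P* = $64 and Q* = 200.
With the tax collected from consumers, demand (in seller-price terms) shifts: Qd = 264 − (P + 6).
New equilibrium: consumers pay $68, suppliers receive $62, Q = 196. (Wedge: Pb − Ps = 6.)
Burden on consumers: $4; on suppliers: $2. (They sum to $6.)
The less price-elastic side of the market bears the larger share of a per-unit tax.

Consumers bear $4 per pound; suppliers bear $2 per pound.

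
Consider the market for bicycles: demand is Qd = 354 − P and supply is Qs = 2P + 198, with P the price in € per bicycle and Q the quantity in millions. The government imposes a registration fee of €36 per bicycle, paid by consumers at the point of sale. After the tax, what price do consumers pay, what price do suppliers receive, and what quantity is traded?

Consumers pay €76; suppliers receive €40; quantity = 278.

Without the tax, 354 − P = 2P + 198 gives 3P = 156, so P* = €52 and Q* = 302.
With the tax collected from consumers, demand (in seller-price terms) shifts: Qd = 354 − (P + 36).
Solving gives Q = 278 with consumers paying €76 and suppliers receiving €40 (the €36 wedge).
The less price-elastic side of the market bears the larger share of a per-unit tax.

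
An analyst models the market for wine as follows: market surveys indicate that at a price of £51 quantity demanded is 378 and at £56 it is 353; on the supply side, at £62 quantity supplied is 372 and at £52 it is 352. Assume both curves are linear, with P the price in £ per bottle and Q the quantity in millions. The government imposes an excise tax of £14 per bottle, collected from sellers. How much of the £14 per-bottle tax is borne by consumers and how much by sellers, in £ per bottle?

Demand slope: (353 − 378)/(56 − 51) = -5, so Qd = 633 − 5P.
Supply slope: (352 − 372)/(52 − 62) = 2, so Qs = 2P + 248.
Before the tax: set 633 − 5P = 2P + 248 → P* = £55, Q* = 358.
With the tax collected from sellers, supply shifts: Qs = 2(P − 14) + 248.
Solving gives Q = 338 with consumers paying £59 and sellers receiving £45 (the £14 wedge).
Burden on consumers: £4; on sellers: £10. (They sum to £14.)
The less price-elastic side of the market bears the larger share of a per-unit tax.

Consumers bear £4 per bottle; sellers bear £10 per bottle.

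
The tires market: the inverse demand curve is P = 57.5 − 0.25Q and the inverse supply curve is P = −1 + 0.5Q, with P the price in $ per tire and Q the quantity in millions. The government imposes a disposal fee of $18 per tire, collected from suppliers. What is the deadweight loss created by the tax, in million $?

Deadweight loss = $216 million.

Rewrite in direct form: Qd = 230 − 4P and Qs = 2P + 2.
Before the tax: set 230 − 4P = 2P + 2 → P* = $38, Q* = 78.
With the tax collected from suppliers, supply shifts: Qs = 2(P − 18) + 2.
New equilibrium: buyers pay $44, suppliers receive $26, Q = 54. (Wedge: Pb − Ps = 18.)
Quantity falls by |ΔQ| = |78 − 54| = 24.
DWL = ½ · t · |ΔQ| = ½ · 18 · 24 = $216.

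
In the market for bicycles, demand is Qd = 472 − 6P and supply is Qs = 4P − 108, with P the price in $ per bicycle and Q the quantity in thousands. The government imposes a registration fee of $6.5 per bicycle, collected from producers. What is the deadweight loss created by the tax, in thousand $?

Deadweight loss = $50.7 thousand.

Without the tax, 472 − 6P = 4P − 108 gives 10P = 580, so P* = $58 and Q* = 124.
With the tax collected from producers, supply shifts: Qs = 4(P − 6.5) − 108.
Solving gives Q = 108.4 with consumers paying $60.6 and producers receiving $54.1 (the $6.5 wedge).
Quantity falls by |ΔQ| = |124 − 108.4| = 15.6.
DWL = ½ · t · |ΔQ| = ½ · 6.5 · 15.6 = $50.7.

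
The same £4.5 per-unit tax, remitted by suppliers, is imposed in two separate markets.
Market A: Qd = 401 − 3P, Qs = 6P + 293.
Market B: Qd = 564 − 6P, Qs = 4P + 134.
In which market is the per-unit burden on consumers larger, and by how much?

Market A, by £1.2.

Market A: pre-tax P* = £12, Q* = 365; post-tax Q = 356; per-unit burden on consumers = £3.
Market B: pre-tax P* = £43, Q* = 306; post-tax Q = 295.2; per-unit burden on consumers = £1.8.
Difference: £3 vs £1.8 → market A is larger by £1.2.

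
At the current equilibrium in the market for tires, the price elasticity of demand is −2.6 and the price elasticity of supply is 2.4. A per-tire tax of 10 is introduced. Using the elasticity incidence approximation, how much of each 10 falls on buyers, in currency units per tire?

Buyers bear ≈ 4.8 per tire.

Incidence ratio: buyers' share ≈ εs / (εs + |εd|) = 2.4 / (2.4 + 2.6) = 0.48.
So buyers bear ≈ 0.48 × 10 = 4.8; sellers bear 5.2.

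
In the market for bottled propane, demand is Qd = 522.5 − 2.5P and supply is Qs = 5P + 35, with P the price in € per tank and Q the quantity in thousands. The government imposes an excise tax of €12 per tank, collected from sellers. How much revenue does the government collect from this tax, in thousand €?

Tax revenue = €4080 thousand.

Before the tax: set 522.5 − 2.5P = 5P + 35 → P* = €65, Q* = 360.
With the tax collected from sellers, supply shifts: Qs = 5(P − 12) + 35.
New equilibrium: consumers pay €73, sellers receive €61, Q = 340. (Wedge: Pb − Ps = 12.)
Revenue = t · Q = 12 · 340 = €4080.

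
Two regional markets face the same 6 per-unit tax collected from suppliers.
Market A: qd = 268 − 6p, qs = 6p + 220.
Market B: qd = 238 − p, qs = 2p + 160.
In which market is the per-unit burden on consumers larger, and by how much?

Market A: pre-tax p* = 4, q* = 244; post-tax q = 226; per-unit burden on consumers = 3.
Market B: pre-tax p* = 26, q* = 212; post-tax q = 208; per-unit burden on consumers = 4.
Difference: 3 vs 4 → market B is larger by 1.

Market B, by 1.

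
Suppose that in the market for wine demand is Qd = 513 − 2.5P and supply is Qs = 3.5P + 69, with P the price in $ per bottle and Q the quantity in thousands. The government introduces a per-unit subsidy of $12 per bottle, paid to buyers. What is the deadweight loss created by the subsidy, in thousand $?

Without the subsidy, 513 − 2.5P = 3.5P + 69 gives 6P = 444, so P* = $74 and Q* = 328.
With a per-unit subsidy paid to buyers, each effectively pays P − 12, so demand becomes Qd = 513 − 2.5(P − 12).
New equilibrium: buyers pay $67, producers receive $79, Q = 345.5. (Wedge: Pb − Ps = −12.)
Quantity rises by |ΔQ| = |328 − 345.5| = 17.5.
DWL = ½ · t · |ΔQ| = ½ · 12 · 17.5 = $105.

Deadweight loss = $105 thousand.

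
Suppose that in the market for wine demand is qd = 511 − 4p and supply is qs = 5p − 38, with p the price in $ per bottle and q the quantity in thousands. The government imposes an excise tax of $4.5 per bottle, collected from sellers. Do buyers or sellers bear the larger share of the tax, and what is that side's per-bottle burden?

Buyers bear the larger share: $2.5 per bottle.

Before the tax: set 511 − 4p = 5p − 38 → p* = $61, q* = 267.
With the tax collected from sellers, supply shifts: qs = 5(p − 4.5) − 38.
New equilibrium: buyers pay $63.5, sellers receive $59, q = 257. (Wedge: pb − ps = 4.5.)
Per-bottle burden: buyers $2.5, sellers $2.
Buyers take the larger share because demand is less price-elastic here (demand slope 4 vs supply slope 5).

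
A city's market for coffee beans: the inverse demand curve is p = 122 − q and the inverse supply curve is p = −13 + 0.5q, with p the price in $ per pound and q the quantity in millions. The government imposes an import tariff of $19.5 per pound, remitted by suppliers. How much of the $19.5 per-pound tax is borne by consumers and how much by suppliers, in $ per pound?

Rewrite in direct form: qd = 122 − p and qs = 2p + 26.
Before the tax: set 122 − p = 2p + 26 → p* = $32, q* = 90.
With the tax collected from suppliers, supply shifts: qs = 2(p − 19.5) + 26.
New equilibrium: consumers pay $45, suppliers receive $25.5, q = 77. (Wedge: pb − ps = 19.5.)
Burden on consumers: $13; on suppliers: $6.5. (They sum to $19.5.)

Consumers bear $13 per pound; suppliers bear $6.5 per pound.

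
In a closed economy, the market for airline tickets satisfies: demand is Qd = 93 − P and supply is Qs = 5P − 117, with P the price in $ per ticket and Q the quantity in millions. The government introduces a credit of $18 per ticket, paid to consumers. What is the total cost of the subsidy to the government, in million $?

Without the subsidy, 93 − P = 5P − 117 gives 6P = 210, so P* = $35 and Q* = 58.
With a per-unit subsidy paid to consumers, each effectively pays P − 18, so demand becomes Qd = 93 − (P − 18).
New equilibrium: consumers pay $20, producers receive $38, Q = 73. (Wedge: Pb − Ps = −18.)
Outlay = t · Q = 18 · 73 = $1314.

Government outlay = $1314 million.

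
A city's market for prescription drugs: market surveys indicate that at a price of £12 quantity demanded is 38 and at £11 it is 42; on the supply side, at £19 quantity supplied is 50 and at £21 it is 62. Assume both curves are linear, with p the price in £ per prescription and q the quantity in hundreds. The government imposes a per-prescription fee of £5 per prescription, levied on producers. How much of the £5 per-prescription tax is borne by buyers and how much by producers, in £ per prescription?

Demand slope: (42 − 38)/(11 − 12) = -4, so qd = 86 − 4p.
Supply slope: (62 − 50)/(21 − 19) = 6, so qs = 6p − 64.
Without the tax, 86 − 4p = 6p − 64 gives 10p = 150, so p* = £15 and q* = 26.
With the tax collected from producers, supply shifts: qs = 6(p − 5) − 64.
Solving gives q = 14 with buyers paying £18 and producers receiving £13 (the £5 wedge).
Burden on buyers: £3; on producers: £2. (They sum to £5.)

Buyers bear £3 per prescription; producers bear £2 per prescription.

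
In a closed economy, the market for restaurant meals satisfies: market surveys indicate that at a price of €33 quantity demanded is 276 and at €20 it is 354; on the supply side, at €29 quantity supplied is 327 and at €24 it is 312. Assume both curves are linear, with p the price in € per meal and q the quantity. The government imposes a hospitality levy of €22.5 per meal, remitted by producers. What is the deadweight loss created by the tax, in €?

Demand slope: (354 − 276)/(20 − 33) = -6, so qd = 474 − 6p.
Supply slope: (312 − 327)/(24 − 29) = 3, so qs = 3p + 240.
Without the tax, 474 − 6p = 3p + 240 gives 9p = 234, so p* = €26 and q* = 318.
With the tax collected from producers, supply shifts: qs = 3(p − 22.5) + 240.
New equilibrium: buyers pay €33.5, producers receive €11, q = 273. (Wedge: pb − ps = 22.5.)
Quantity falls by |ΔQ| = |318 − 273| = 45.
DWL = ½ · t · |ΔQ| = ½ · 22.5 · 45 = €506.25.

Deadweight loss = €506.25.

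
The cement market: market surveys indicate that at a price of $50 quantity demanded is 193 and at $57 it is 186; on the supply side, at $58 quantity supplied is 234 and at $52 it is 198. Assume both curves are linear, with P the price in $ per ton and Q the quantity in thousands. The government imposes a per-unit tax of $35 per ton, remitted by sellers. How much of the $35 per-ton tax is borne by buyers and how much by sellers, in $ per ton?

Demand slope: (186 − 193)/(57 − 50) = -1, so Qd = 243 − P.
Supply slope: (198 − 234)/(52 − 58) = 6, so Qs = 6P − 114.
Before the tax: set 243 − P = 6P − 114 → P* = $51, Q* = 192.
With the tax collected from sellers, supply shifts: Qs = 6(P − 35) − 114.
New equilibrium: buyers pay $81, sellers receive $46, Q = 162. (Wedge: Pb − Ps = 35.)
Burden on buyers: $30; on sellers: $5. (They sum to $35.)
The less price-elastic side of the market bears the larger share of a per-unit tax.

Buyers bear $30 per ton; sellers bear $5 per ton.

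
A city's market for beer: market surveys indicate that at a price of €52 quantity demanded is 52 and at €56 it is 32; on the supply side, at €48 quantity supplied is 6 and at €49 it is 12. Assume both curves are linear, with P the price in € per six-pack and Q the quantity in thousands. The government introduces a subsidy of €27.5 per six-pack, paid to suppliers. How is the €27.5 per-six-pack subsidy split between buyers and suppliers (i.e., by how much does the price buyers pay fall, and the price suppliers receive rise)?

Demand slope: (32 − 52)/(56 − 52) = -5, so Qd = 312 − 5P.
Supply slope: (12 − 6)/(49 − 48) = 6, so Qs = 6P − 282.
Before the subsidy: set 312 − 5P = 6P − 282 → P* = €54, Q* = 42.
With a per-unit subsidy paid to suppliers, each receives P + 27.5 per unit sold, so supply becomes Qs = 6(P + 27.5) − 282.
New equilibrium: buyers pay €39, suppliers receive €66.5, Q = 117. (Wedge: Pb − Ps = −27.5.)
Gain to buyers: €15; to suppliers: €12.5. (They sum to €27.5.)

Buyers gain €15 per six-pack; suppliers gain €12.5 per six-pack.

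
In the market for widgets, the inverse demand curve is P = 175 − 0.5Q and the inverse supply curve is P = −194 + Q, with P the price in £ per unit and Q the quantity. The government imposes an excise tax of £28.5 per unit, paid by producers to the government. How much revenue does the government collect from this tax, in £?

Rewrite in direct form: Qd = 350 − 2P and Qs = P + 194.
Before the tax: set 350 − 2P = P + 194 → P* = £52, Q* = 246.
With the tax collected from producers, supply shifts: Qs = (P − 28.5) + 194.
Solving gives Q = 227 with buyers paying £61.5 and producers receiving £33 (the £28.5 wedge).
Revenue = t · Q = 28.5 · 227 = £6469.5.

Tax revenue = £6469.5.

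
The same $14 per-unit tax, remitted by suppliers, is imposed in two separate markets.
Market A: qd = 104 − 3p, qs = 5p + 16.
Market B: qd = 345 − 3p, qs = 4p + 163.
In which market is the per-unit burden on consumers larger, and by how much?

Market A: pre-tax p* = $11, q* = 71; post-tax q = 44.75; per-unit burden on consumers = $8.75.
Market B: pre-tax p* = $26, q* = 267; post-tax q = 243; per-unit burden on consumers = $8.
Difference: $8.75 vs $8 → market A is larger by $0.75.

Market A, by $0.75.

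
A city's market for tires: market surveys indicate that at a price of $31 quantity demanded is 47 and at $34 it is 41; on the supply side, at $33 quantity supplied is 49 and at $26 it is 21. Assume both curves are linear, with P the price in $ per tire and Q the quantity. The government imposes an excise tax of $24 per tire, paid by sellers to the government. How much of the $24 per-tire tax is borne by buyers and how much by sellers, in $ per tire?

Demand slope: (41 − 47)/(34 − 31) = -2, so Qd = 109 − 2P.
Supply slope: (21 − 49)/(26 − 33) = 4, so Qs = 4P − 83.
Before the tax: set 109 − 2P = 4P − 83 → P* = $32, Q* = 45.
With the tax collected from sellers, supply shifts: Qs = 4(P − 24) − 83.
New equilibrium: buyers pay $48, sellers receive $24, Q = 13. (Wedge: Pb − Ps = 24.)
Burden on buyers: $16; on sellers: $8. (They sum to $24.)

Buyers bear $16 per tire; sellers bear $8 per tire.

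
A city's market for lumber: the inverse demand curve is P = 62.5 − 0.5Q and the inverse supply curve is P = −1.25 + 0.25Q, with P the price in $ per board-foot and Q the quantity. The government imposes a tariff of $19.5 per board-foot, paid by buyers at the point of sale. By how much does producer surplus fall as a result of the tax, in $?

Producer surplus falls by $468.

Rewrite in direct form: Qd = 125 − 2P and Qs = 4P + 5.
Before the tax: set 125 − 2P = 4P + 5 → P* = $20, Q* = 85.
With the tax collected from buyers, demand (in seller-price terms) shifts: Qd = 125 − 2(P + 19.5).
Solving gives Q = 59 with buyers paying $33 and sellers receiving $13.5 (the $19.5 wedge).
ΔPS is the trapezoid between Q = 59 and Q = 85 of height $6.5: ½ · (85 + 59) · 6.5 = $468.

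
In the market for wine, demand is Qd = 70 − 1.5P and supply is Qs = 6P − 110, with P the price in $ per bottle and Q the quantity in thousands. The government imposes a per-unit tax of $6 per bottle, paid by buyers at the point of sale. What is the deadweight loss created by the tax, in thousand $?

Deadweight loss = $21.6 thousand.

Before the tax: set 70 − 1.5P = 6P − 110 → P* = $24, Q* = 34.
With the tax collected from buyers, demand (in seller-price terms) shifts: Qd = 70 − 1.5(P + 6).
Solving gives Q = 26.8 with buyers paying $28.8 and producers receiving $22.8 (the $6 wedge).
Quantity falls by |ΔQ| = |34 − 26.8| = 7.2.
DWL = ½ · t · |ΔQ| = ½ · 6 · 7.2 = $21.6.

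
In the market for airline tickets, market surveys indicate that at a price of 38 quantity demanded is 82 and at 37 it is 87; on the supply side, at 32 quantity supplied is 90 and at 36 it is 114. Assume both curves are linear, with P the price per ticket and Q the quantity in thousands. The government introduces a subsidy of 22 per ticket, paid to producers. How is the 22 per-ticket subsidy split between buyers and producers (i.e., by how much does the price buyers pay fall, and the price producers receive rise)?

Demand slope: (87 − 82)/(37 − 38) = -5, so Qd = 272 − 5P.
Supply slope: (114 − 90)/(36 − 32) = 6, so Qs = 6P − 102.
Without the subsidy, 272 − 5P = 6P − 102 gives 11P = 374, so P* = 34 and Q* = 102.
With a per-unit subsidy paid to producers, each receives P + 22 per unit sold, so supply becomes Qs = 6(P + 22) − 102.
Solving gives Q = 162 with buyers paying 22 and producers receiving 44 (the 22 wedge).
Gain to buyers: 12; to producers: 10. (They sum to 22.)

Buyers gain 12 per ticket; producers gain 10 per ticket.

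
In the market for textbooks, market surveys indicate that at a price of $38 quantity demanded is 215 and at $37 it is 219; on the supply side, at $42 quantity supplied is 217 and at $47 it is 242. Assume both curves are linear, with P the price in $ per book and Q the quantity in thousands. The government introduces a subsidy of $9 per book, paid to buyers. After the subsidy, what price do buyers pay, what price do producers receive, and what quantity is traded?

Demand slope: (219 − 215)/(37 − 38) = -4, so Qd = 367 − 4P.
Supply slope: (242 − 217)/(47 − 42) = 5, so Qs = 5P + 7.
Before the subsidy: set 367 − 4P = 5P + 7 → P* = $40, Q* = 207.
With a per-unit subsidy paid to buyers, each effectively pays P − 9, so demand becomes Qd = 367 − 4(P − 9).
Solving gives Q = 227 with buyers paying $35 and producers receiving $44 (the $9 wedge).

Buyers pay $35; producers receive $44; quantity = 227.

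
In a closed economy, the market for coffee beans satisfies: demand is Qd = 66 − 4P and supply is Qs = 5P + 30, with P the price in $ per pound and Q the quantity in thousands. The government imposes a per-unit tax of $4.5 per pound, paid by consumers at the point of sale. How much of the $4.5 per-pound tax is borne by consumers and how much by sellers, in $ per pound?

Consumers bear $2.5 per pound; sellers bear $2 per pound.

Without the tax, 66 − 4P = 5P + 30 gives 9P = 36, so P* = $4 and Q* = 50.
With the tax collected from consumers, demand (in seller-price terms) shifts: Qd = 66 − 4(P + 4.5).
Solving gives Q = 40 with consumers paying $6.5 and sellers receiving $2 (the $4.5 wedge).
Burden on consumers: $2.5; on sellers: $2. (They sum to $4.5.)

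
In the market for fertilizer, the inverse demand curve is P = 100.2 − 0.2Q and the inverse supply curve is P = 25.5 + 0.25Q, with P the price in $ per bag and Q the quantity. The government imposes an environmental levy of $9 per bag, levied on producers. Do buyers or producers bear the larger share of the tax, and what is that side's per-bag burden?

Rewrite in direct form: Qd = 501 − 5P and Qs = 4P − 102.
Before the tax: set 501 − 5P = 4P − 102 → P* = $67, Q* = 166.
With the tax collected from producers, supply shifts: Qs = 4(P − 9) − 102.
New equilibrium: buyers pay $71, producers receive $62, Q = 146. (Wedge: Pb − Ps = 9.)
Per-bag burden: buyers $4, producers $5.
Producers take the larger share because supply is less price-elastic here (demand slope 5 vs supply slope 4).

Producers bear the larger share: $5 per bag.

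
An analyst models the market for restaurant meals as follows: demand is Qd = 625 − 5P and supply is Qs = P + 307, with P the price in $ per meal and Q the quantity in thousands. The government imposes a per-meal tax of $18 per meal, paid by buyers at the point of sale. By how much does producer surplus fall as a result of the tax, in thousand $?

Producer surplus falls by $5287.5 thousand.

Without the tax, 625 − 5P = P + 307 gives 6P = 318, so P* = $53 and Q* = 360.
With the tax collected from buyers, demand (in seller-price terms) shifts: Qd = 625 − 5(P + 18).
Solving gives Q = 345 with buyers paying $56 and producers receiving $38 (the $18 wedge).
ΔPS is the trapezoid between Q = 345 and Q = 360 of height $15: ½ · (360 + 345) · 15 = $5287.5.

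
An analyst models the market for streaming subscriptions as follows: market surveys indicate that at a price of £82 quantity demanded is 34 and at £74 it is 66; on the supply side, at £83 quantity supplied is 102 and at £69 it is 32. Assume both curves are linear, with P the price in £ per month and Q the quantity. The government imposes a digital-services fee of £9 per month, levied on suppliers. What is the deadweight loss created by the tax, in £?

Demand slope: (66 − 34)/(74 − 82) = -4, so Qd = 362 − 4P.
Supply slope: (32 − 102)/(69 − 83) = 5, so Qs = 5P − 313.
Before the tax: set 362 − 4P = 5P − 313 → P* = £75, Q* = 62.
With the tax collected from suppliers, supply shifts: Qs = 5(P − 9) − 313.
Solving gives Q = 42 with buyers paying £80 and suppliers receiving £71 (the £9 wedge).
Quantity falls by |ΔQ| = |62 − 42| = 20.
DWL = ½ · t · |ΔQ| = ½ · 9 · 20 = £90.

Deadweight loss = £90.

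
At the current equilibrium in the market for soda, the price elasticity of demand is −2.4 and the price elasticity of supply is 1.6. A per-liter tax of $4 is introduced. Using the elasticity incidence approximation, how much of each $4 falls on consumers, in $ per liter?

Consumers bear ≈ $1.6 per liter.

Incidence ratio: consumers' share ≈ εs / (εs + |εd|) = 1.6 / (1.6 + 2.4) = 0.4.
So consumers bear ≈ 0.4 × $4 = $1.6; sellers bear $2.4.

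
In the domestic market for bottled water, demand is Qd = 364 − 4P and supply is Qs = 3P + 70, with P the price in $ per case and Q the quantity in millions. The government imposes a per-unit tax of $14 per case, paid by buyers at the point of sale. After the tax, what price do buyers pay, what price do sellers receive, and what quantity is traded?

Buyers pay $48; sellers receive $34; quantity = 172.

Before the tax: set 364 − 4P = 3P + 70 → P* = $42, Q* = 196.
With the tax collected from buyers, demand (in seller-price terms) shifts: Qd = 364 − 4(P + 14).
Solving gives Q = 172 with buyers paying $48 and sellers receiving $34 (the $14 wedge).
The less price-elastic side of the market bears the larger share of a per-unit tax.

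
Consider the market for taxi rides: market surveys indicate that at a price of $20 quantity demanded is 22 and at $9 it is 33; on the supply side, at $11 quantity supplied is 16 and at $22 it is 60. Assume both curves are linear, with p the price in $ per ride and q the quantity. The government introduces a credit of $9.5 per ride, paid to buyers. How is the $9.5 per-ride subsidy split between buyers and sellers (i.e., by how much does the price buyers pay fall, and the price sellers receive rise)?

Demand slope: (33 − 22)/(9 − 20) = -1, so qd = 42 − p.
Supply slope: (60 − 16)/(22 − 11) = 4, so qs = 4p − 28.
Before the subsidy: set 42 − p = 4p − 28 → p* = $14, q* = 28.
With a per-unit subsidy paid to buyers, each effectively pays p − 9.5, so demand becomes qd = 42 − (p − 9.5).
New equilibrium: buyers pay $6.4, sellers receive $15.9, q = 35.6. (Wedge: pb − ps = −9.5.)
Gain to buyers: $7.6; to sellers: $1.9. (They sum to $9.5.)

Buyers gain $7.6 per ride; sellers gain $1.9 per ride.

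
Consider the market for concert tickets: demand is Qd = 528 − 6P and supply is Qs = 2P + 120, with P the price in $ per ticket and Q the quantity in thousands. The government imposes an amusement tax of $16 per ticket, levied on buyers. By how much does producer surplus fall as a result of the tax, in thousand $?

Without the tax, 528 − 6P = 2P + 120 gives 8P = 408, so P* = $51 and Q* = 222.
With the tax collected from buyers, demand (in seller-price terms) shifts: Qd = 528 − 6(P + 16).
Solving gives Q = 198 with buyers paying $55 and suppliers receiving $39 (the $16 wedge).
ΔPS is the trapezoid between Q = 198 and Q = 222 of height $12: ½ · (222 + 198) · 12 = $2520.

Producer surplus falls by $2520 thousand.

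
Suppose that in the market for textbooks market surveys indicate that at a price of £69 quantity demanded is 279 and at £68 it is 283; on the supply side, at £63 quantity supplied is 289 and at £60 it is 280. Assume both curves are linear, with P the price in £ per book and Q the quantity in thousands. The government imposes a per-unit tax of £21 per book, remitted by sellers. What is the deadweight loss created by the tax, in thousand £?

Deadweight loss = £378 thousand.

Demand slope: (283 − 279)/(68 − 69) = -4, so Qd = 555 − 4P.
Supply slope: (280 − 289)/(60 − 63) = 3, so Qs = 3P + 100.
Before the tax: set 555 − 4P = 3P + 100 → P* = £65, Q* = 295.
With the tax collected from sellers, supply shifts: Qs = 3(P − 21) + 100.
Solving gives Q = 259 with buyers paying £74 and sellers receiving £53 (the £21 wedge).
Quantity falls by |ΔQ| = |295 − 259| = 36.
DWL = ½ · t · |ΔQ| = ½ · 21 · 36 = £378.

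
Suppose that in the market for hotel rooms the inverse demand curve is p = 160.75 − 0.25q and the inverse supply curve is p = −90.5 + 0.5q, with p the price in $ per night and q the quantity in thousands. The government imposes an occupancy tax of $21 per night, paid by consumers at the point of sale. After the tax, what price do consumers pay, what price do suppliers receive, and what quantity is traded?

Consumers pay $84; suppliers receive $63; quantity = 307.

Inverting to q(p) form: qd = 643 − 4p; qs = 2p + 181.
Without the tax, 643 − 4p = 2p + 181 gives 6p = 462, so p* = $77 and q* = 335.
With the tax collected from consumers, demand (in seller-price terms) shifts: qd = 643 − 4(p + 21).
New equilibrium: consumers pay $84, suppliers receive $63, q = 307. (Wedge: pb − ps = 21.)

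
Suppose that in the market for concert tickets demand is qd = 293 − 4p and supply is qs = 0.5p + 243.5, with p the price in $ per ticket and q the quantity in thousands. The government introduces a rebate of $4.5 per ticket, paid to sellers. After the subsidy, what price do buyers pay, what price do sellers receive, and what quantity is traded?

Buyers pay $10.5; sellers receive $15; quantity = 251.

Without the subsidy, 293 − 4p = 0.5p + 243.5 gives 4.5p = 49.5, so p* = $11 and q* = 249.
With a per-unit subsidy paid to sellers, each receives p + 4.5 per unit sold, so supply becomes qs = 0.5(p + 4.5) + 243.5.
New equilibrium: buyers pay $10.5, sellers receive $15, q = 251. (Wedge: pb − ps = −4.5.)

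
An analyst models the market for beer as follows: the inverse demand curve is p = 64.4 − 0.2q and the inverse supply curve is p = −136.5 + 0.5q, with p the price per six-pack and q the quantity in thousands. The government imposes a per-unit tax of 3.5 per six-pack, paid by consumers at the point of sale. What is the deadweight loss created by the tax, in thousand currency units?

Deadweight loss = 8.75 thousand.

Inverting to q(p) form: qd = 322 − 5p; qs = 2p + 273.
Before the tax: set 322 − 5p = 2p + 273 → p* = 7, q* = 287.
With the tax collected from consumers, demand (in seller-price terms) shifts: qd = 322 − 5(p + 3.5).
New equilibrium: consumers pay 8, sellers receive 4.5, q = 282. (Wedge: pb − ps = 3.5.)
Quantity falls by |ΔQ| = |287 − 282| = 5.
DWL = ½ · t · |ΔQ| = ½ · 3.5 · 5 = 8.75.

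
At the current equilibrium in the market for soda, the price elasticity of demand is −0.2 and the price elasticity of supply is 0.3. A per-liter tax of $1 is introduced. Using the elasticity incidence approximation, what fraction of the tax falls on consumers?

Incidence ratio: consumers' share ≈ εs / (εs + |εd|) = 0.3 / (0.3 + 0.2) = 0.6.
Supply is the more elastic side, so consumers bear the larger share.

Consumers' share ≈ 0.6.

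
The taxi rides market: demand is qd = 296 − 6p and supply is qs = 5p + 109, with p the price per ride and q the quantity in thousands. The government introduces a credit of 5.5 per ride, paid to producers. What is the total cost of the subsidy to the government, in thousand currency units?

Without the subsidy, 296 − 6p = 5p + 109 gives 11p = 187, so p* = 17 and q* = 194.
With a per-unit subsidy paid to producers, each receives p + 5.5 per unit sold, so supply becomes qs = 5(p + 5.5) + 109.
New equilibrium: consumers pay 14.5, producers receive 20, q = 209. (Wedge: pb − ps = −5.5.)
Outlay = t · Q = 5.5 · 209 = 1149.5.

Government outlay = 1149.5 thousand.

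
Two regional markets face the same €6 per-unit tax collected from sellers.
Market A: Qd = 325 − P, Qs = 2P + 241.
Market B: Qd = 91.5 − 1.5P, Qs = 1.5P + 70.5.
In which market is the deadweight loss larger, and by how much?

Market A: pre-tax P* = €28, Q* = 297; post-tax Q = 293; deadweight loss = €12.
Market B: pre-tax P* = €7, Q* = 81; post-tax Q = 76.5; deadweight loss = €13.5.
Difference: €12 vs €13.5 → market B is larger by €1.5.

Market B, by €1.5.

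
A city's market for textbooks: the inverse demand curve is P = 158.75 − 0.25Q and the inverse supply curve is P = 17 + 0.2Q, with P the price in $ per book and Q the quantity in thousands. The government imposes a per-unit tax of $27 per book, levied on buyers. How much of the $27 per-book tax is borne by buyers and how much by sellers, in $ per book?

Inverting to Q(P) form: Qd = 635 − 4P; Qs = 5P − 85.
Before the tax: set 635 − 4P = 5P − 85 → P* = $80, Q* = 315.
With the tax collected from buyers, demand (in seller-price terms) shifts: Qd = 635 − 4(P + 27).
New equilibrium: buyers pay $95, sellers receive $68, Q = 255. (Wedge: Pb − Ps = 27.)
Burden on buyers: $15; on sellers: $12. (They sum to $27.)
The less price-elastic side of the market bears the larger share of a per-unit tax.

Buyers bear $15 per book; sellers bear $12 per book.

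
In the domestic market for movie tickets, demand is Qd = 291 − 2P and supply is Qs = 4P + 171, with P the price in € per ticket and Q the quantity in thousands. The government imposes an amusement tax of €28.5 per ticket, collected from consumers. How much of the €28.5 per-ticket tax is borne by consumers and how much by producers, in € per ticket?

Before the tax: set 291 − 2P = 4P + 171 → P* = €20, Q* = 251.
With the tax collected from consumers, demand (in seller-price terms) shifts: Qd = 291 − 2(P + 28.5).
Solving gives Q = 213 with consumers paying €39 and producers receiving €10.5 (the €28.5 wedge).
Burden on consumers: €19; on producers: €9.5. (They sum to €28.5.)

Consumers bear €19 per ticket; producers bear €9.5 per ticket.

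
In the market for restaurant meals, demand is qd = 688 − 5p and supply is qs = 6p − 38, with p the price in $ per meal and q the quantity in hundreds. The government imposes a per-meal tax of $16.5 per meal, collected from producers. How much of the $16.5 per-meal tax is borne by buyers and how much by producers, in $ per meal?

Buyers bear $9 per meal; producers bear $7.5 per meal.

Before the tax: set 688 − 5p = 6p − 38 → p* = $66, q* = 358.
With the tax collected from producers, supply shifts: qs = 6(p − 16.5) − 38.
Solving gives q = 313 with buyers paying $75 and producers receiving $58.5 (the $16.5 wedge).
Burden on buyers: $9; on producers: $7.5. (They sum to $16.5.)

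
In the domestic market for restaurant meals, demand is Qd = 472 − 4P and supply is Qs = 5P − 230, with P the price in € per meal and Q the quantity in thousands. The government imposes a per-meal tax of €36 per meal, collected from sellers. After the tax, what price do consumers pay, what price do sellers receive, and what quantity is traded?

Without the tax, 472 − 4P = 5P − 230 gives 9P = 702, so P* = €78 and Q* = 160.
With the tax collected from sellers, supply shifts: Qs = 5(P − 36) − 230.
Solving gives Q = 80 with consumers paying €98 and sellers receiving €62 (the €36 wedge).
The less price-elastic side of the market bears the larger share of a per-unit tax.

Consumers pay €98; sellers receive €62; quantity = 80.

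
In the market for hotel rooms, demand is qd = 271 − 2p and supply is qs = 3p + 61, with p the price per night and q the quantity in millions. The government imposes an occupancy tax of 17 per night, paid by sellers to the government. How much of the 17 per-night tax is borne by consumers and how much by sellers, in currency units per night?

Before the tax: set 271 − 2p = 3p + 61 → p* = 42, q* = 187.
With the tax collected from sellers, supply shifts: qs = 3(p − 17) + 61.
New equilibrium: consumers pay 52.2, sellers receive 35.2, q = 166.6. (Wedge: pb − ps = 17.)
Burden on consumers: 10.2; on sellers: 6.8. (They sum to 17.)

Consumers bear 10.2 per night; sellers bear 6.8 per night.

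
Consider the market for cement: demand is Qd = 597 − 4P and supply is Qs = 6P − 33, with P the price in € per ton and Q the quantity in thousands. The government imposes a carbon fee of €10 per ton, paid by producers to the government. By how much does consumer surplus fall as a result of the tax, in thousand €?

Before the tax: set 597 − 4P = 6P − 33 → P* = €63, Q* = 345.
With the tax collected from producers, supply shifts: Qs = 6(P − 10) − 33.
New equilibrium: consumers pay €69, producers receive €59, Q = 321. (Wedge: Pb − Ps = 10.)
ΔCS is the trapezoid between Q = 321 and Q = 345 of height €6: ½ · (345 + 321) · 6 = €1998.

Consumer surplus falls by €1998 thousand.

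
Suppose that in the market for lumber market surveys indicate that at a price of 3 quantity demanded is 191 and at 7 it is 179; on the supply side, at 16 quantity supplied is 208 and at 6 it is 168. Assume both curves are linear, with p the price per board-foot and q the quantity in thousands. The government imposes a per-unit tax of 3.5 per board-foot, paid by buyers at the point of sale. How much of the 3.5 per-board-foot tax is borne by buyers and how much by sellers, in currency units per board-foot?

Demand slope: (179 − 191)/(7 − 3) = -3, so qd = 200 − 3p.
Supply slope: (168 − 208)/(6 − 16) = 4, so qs = 4p + 144.
Before the tax: set 200 − 3p = 4p + 144 → p* = 8, q* = 176.
With the tax collected from buyers, demand (in seller-price terms) shifts: qd = 200 − 3(p + 3.5).
New equilibrium: buyers pay 10, sellers receive 6.5, q = 170. (Wedge: pb − ps = 3.5.)
Burden on buyers: 2; on sellers: 1.5. (They sum to 3.5.)
The less price-elastic side of the market bears the larger share of a per-unit tax.

Buyers bear 2 per board-foot; sellers bear 1.5 per board-foot.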